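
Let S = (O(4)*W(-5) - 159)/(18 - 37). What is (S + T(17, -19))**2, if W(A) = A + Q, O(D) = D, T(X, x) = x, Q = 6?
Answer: 42436/361 ≈ 117.55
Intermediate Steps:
W(A) = 6 + A (W(A) = A + 6 = 6 + A)
S = 155/19 (S = (4*(6 - 5) - 159)/(18 - 37) = (4*1 - 159)/(-19) = (4 - 159)*(-1/19) = -155*(-1/19) = 155/19 ≈ 8.1579)
(S + T(17, -19))**2 = (155/19 - 19)**2 = (-206/19)**2 = 42436/361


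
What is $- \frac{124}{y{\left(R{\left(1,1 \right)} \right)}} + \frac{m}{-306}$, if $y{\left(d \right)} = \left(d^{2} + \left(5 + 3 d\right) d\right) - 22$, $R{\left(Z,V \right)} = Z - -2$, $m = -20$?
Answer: $- \frac{18682}{4437} \approx -4.2105$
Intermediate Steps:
$R{\left(Z,V \right)} = 2 + Z$ ($R{\left(Z,V \right)} = Z + 2 = 2 + Z$)
$y{\left(d \right)} = -22 + d^{2} + d \left(5 + 3 d\right)$ ($y{\left(d \right)} = \left(d^{2} + d \left(5 + 3 d\right)\right) - 22 = -22 + d^{2} + d \left(5 + 3 d\right)$)
$- \frac{124}{y{\left(R{\left(1,1 \right)} \right)}} + \frac{m}{-306} = - \frac{124}{-22 + 4 \left(2 + 1\right)^{2} + 5 \left(2 + 1\right)} - \frac{20}{-306} = - \frac{124}{-22 + 4 \cdot 3^{2} + 5 \cdot 3} - - \frac{10}{153} = - \frac{124}{-22 + 4 \cdot 9 + 15} + \frac{10}{153} = - \frac{124}{-22 + 36 + 15} + \frac{10}{153} = - \frac{124}{29} + \frac{10}{153} = - \frac{18682}{4437}$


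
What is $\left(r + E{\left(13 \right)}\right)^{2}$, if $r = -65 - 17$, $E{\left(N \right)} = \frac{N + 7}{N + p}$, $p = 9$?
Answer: $\frac{795664}{121} \approx 6575.7$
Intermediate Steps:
$E{\left(N \right)} = \frac{7 + N}{9 + N}$ ($E{\left(N \right)} = \frac{N + 7}{N + 9} = \frac{7 + N}{9 + N}$)
$r = -82$ ($r = -65 - 17 = -82$)
$\left(r + E{\left(13 \right)}\right)^{2} = \left(-82 + \frac{7 + 13}{9 + 13}\right)^{2} = \left(-82 + \frac{1}{22} \cdot 20\right)^{2} = \left(-82 + \frac{10}{11}\right)^{2} = \left(- \frac{892}{11}\right)^{2} = \frac{795664}{121}$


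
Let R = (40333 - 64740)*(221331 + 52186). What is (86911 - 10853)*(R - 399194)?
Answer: -507772990047554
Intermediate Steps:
R = -6675729419 (R = -24407*273517 = -6675729419)
(86911 - 10853)*(R - 399194) = (86911 - 10853)*(-6675729419 - 399194) = 76058*(-6676128613) = -507772990047554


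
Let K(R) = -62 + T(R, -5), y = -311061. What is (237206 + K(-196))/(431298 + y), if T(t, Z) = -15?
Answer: 79043/40079 ≈ 1.9722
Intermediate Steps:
K(R) = -77 (K(R) = -62 - 15 = -77)
(237206 + K(-196))/(431298 + y) = (237206 - 77)/(431298 - 311061) = 237129/120237 = 237129*(1/120237) = 79043/40079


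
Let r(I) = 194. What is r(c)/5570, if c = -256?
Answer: 97/2785 ≈ 0.034829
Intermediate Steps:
r(c)/5570 = 194/5570 = 194*(1/5570) = 97/2785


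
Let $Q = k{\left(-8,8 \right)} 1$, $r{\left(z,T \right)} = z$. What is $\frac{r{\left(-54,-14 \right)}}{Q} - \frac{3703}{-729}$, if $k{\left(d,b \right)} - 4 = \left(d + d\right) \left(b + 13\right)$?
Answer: $\frac{634381}{121014} \approx 5.2422$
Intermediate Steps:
$k{\left(d,b \right)} = 4 + 2 d \left(13 + b\right)$ ($k{\left(d,b \right)} = 4 + \left(d + d\right) \left(b + 13\right) = 4 + 2 d \left(13 + b\right)$)
$Q = -332$ ($Q = \left(4 + 26 \left(-8\right) + 2 \cdot 8 \left(-8\right)\right) 1 = \left(4 - 208 - 128\right) 1 = \left(-332\right) 1 = -332$)
$\frac{r{\left(-54,-14 \right)}}{Q} - \frac{3703}{-729} = - \frac{54}{-332} - \frac{3703}{-729} = \left(-54\right) \left(- \frac{1}{332}\right) - - \frac{3703}{729} = \frac{27}{166} + \frac{3703}{729} = \frac{634381}{121014}$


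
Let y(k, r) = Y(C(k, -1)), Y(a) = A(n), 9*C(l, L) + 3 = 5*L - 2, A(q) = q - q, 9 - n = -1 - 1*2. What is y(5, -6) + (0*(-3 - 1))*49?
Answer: 0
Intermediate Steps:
n = 12 (n = 9 - (-1 - 1*2) = 9 - (-1 - 2) = 9 - 1*(-3) = 9 + 3 = 12)
A(q) = 0
C(l, L) = -5/9 + 5*L/9 (C(l, L) = -1/3 + (5*L - 2)/9 = -1/3 + (-2 + 5*L)/9 = -1/3 + (-2/9 + 5*L/9) = -5/9 + 5*L/9)
Y(a) = 0
y(k, r) = 0
y(5, -6) + (0*(-3 - 1))*49 = 0 + (0*(-3 - 1))*49 = 0 + (0*(-4))*49 = 0 + 0*49 = 0 + 0 = 0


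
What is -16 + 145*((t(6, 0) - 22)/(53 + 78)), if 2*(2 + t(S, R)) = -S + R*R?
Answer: -6011/131 ≈ -45.885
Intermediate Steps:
t(S, R) = -2 + R²/2 - S/2 (t(S, R) = -2 + (-S + R*R)/2 = -2 + (-S + R²)/2 = -2 + (R² - S)/2 = -2 + (R²/2 - S/2) = -2 + R²/2 - S/2)
-16 + 145*((t(6, 0) - 22)/(53 + 78)) = -16 + 145*(((-2 + (½)*0² - ½*6) - 22)/(53 + 78)) = -16 + 145*(((-2 + (½)*0 - 3) - 22)/131) = -16 + 145*(((-2 + 0 - 3) - 22)*(1/131)) = -16 + 145*((-5 - 22)*(1/131)) = -16 + 145*(-27*1/131) = -16 + 145*(-27/131) = -16 - 3915/131 = -6011/131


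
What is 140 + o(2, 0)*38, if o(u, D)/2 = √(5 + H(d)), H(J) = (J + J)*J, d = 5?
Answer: 140 + 76*√55 ≈ 703.63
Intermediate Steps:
H(J) = 2*J² (H(J) = (2*J)*J = 2*J²)
o(u, D) = 2*√55 (o(u, D) = 2*√(5 + 2*5²) = 2*√(5 + 2*25) = 2*√(5 + 50) = 2*√55)
140 + o(2, 0)*38 = 140 + (2*√55)*38 = 140 + 76*√55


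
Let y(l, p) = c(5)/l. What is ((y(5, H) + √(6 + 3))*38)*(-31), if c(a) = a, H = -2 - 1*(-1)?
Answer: -4712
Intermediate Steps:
H = -1 (H = -2 + 1 = -1)
y(l, p) = 5/l
((y(5, H) + √(6 + 3))*38)*(-31) = ((5/5 + √(6 + 3))*38)*(-31) = ((5*(⅕) + √9)*38)*(-31) = ((1 + 3)*38)*(-31) = (4*38)*(-31) = 152*(-31) = -4712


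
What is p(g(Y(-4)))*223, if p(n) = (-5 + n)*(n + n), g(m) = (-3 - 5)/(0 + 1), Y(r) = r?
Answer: 46384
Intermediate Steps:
g(m) = -8 (g(m) = -8/1 = -8*1 = -8)
p(n) = 2*n*(-5 + n) (p(n) = (-5 + n)*(2*n) = 2*n*(-5 + n))
p(g(Y(-4)))*223 = (2*(-8)*(-5 - 8))*223 = (2*(-8)*(-13))*223 = 208*223 = 46384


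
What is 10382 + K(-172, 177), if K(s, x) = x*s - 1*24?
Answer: -20086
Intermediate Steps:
K(s, x) = -24 + s*x (K(s, x) = s*x - 24 = -24 + s*x)
10382 + K(-172, 177) = 10382 + (-24 - 172*177) = 10382 + (-24 - 30444) = 10382 - 30468 = -20086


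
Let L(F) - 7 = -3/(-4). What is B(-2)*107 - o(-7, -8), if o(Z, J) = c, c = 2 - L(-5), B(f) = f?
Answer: -833/4 ≈ -208.25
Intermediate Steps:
L(F) = 31/4 (L(F) = 7 - 3/(-4) = 7 - 3*(-1/4) = 7 + 3/4 = 31/4)
c = -23/4 (c = 2 - 1*31/4 = 2 - 31/4 = -23/4 ≈ -5.7500)
o(Z, J) = -23/4
B(-2)*107 - o(-7, -8) = -2*107 - 1*(-23/4) = -214 + 23/4 = -833/4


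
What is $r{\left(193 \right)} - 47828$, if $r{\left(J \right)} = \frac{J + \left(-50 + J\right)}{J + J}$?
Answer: $- \frac{9230636}{193} \approx -47827.0$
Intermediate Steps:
$r{\left(J \right)} = \frac{-50 + 2 J}{2 J}$
$r{\left(193 \right)} - 47828 = \frac{-25 + 193}{193} - 47828 = \frac{1}{193} \cdot 168 - 47828 = \frac{168}{193} - 47828 = - \frac{9230636}{193}$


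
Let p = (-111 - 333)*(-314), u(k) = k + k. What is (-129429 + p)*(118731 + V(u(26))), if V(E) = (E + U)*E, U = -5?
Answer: 1210174725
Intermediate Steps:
u(k) = 2*k
V(E) = E*(-5 + E) (V(E) = (E - 5)*E = (-5 + E)*E = E*(-5 + E))
p = 139416 (p = -444*(-314) = 139416)
(-129429 + p)*(118731 + V(u(26))) = (-129429 + 139416)*(118731 + (2*26)*(-5 + 2*26)) = 9987*(118731 + 52*(-5 + 52)) = 9987*(118731 + 52*47) = 9987*(118731 + 2444) = 9987*121175 = 1210174725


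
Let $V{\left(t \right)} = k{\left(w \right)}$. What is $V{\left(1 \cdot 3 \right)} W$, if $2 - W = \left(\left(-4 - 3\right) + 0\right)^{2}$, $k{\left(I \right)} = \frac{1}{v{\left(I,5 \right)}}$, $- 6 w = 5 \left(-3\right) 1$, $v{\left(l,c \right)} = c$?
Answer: $- \frac{47}{5} \approx -9.4$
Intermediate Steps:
$w = \frac{5}{2}$ ($w = - \frac{5 \left(-3\right) 1}{6} = - \frac{\left(-15\right) 1}{6} = \left(- \frac{1}{6}\right) \left(-15\right) = \frac{5}{2} \approx 2.5$)
$k{\left(I \right)} = \frac{1}{5}$
$V{\left(t \right)} = \frac{1}{5}$
$W = -47$ ($W = 2 - \left(\left(-4 - 3\right) + 0\right)^{2} = 2 - \left(-7 + 0\right)^{2} = 2 - \left(-7\right)^{2} = 2 - 49 = -47$)
$V{\left(1 \cdot 3 \right)} W = \frac{1}{5} \left(-47\right) = - \frac{47}{5}$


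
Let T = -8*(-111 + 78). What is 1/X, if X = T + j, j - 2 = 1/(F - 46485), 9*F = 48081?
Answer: 123428/32831845 ≈ 0.0037594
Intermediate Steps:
T = 264 (T = -8*(-33) = 264)
F = 16027/3 (F = (⅑)*48081 = 16027/3 ≈ 5342.3)
j = 246853/123428 (j = 2 + 1/(16027/3 - 46485) = 2 + 1/(-123428/3) = 2 - 3/123428 = 246853/123428 ≈ 2.0000)
X = 32831845/123428 (X = 264 + 246853/123428 = 32831845/123428 ≈ 266.00)
1/X = 1/(32831845/123428) = 123428/32831845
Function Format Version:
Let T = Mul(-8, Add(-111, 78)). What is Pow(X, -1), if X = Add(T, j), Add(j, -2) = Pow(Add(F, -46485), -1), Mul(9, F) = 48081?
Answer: Rational(123428, 32831845) ≈ 0.0037594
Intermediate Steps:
T = 264 (T = Mul(-8, -33) = 264)
F = Rational(16027, 3) (F = Mul(Rational(1, 9), 48081) = Rational(16027, 3) ≈ 5342.3)
j = Rational(246853, 123428) (j = Add(2, Pow(Add(Rational(16027, 3), -46485), -1)) = Add(2, Pow(Rational(-123428, 3), -1)) = Add(2, Rational(-3, 123428)) = Rational(246853, 123428) ≈ 2.0000)
X = Rational(32831845, 123428) (X = Add(264, Rational(246853, 123428)) = Rational(32831845, 123428) ≈ 266.00)
Pow(X, -1) = Pow(Rational(32831845, 123428), -1) = Rational(123428, 32831845)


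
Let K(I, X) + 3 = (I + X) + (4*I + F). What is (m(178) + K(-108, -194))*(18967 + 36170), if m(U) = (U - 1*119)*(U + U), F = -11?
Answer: 1116855072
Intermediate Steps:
K(I, X) = -14 + X + 5*I (K(I, X) = -3 + ((I + X) + (4*I - 11)) = -3 + ((I + X) + (-11 + 4*I)) = -3 + (-11 + X + 5*I) = -14 + X + 5*I)
m(U) = 2*U*(-119 + U) (m(U) = (U - 119)*(2*U) = (-119 + U)*(2*U) = 2*U*(-119 + U))
(m(178) + K(-108, -194))*(18967 + 36170) = (2*178*(-119 + 178) + (-14 - 194 + 5*(-108)))*(18967 + 36170) = (2*178*59 + (-14 - 194 - 540))*55137 = (21004 - 748)*55137 = 20256*55137 = 1116855072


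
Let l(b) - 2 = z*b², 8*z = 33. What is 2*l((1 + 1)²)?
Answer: 136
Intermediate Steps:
z = 33/8 (z = (⅛)*33 = 33/8 ≈ 4.1250)
l(b) = 2 + 33*b²/8
2*l((1 + 1)²) = 2*(2 + 33*((1 + 1)²)²/8) = 2*(2 + 33*(2²)²/8) = 2*(2 + (33/8)*4²) = 2*(2 + (33/8)*16) = 2*(2 + 66) = 2*68 = 136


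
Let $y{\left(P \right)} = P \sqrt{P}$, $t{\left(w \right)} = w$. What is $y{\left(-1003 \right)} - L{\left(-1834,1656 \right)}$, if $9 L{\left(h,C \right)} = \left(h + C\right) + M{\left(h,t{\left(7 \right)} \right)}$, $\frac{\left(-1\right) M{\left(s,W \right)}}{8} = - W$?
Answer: $\frac{122}{9} - 1003 i \sqrt{1003} \approx 13.556 - 31765.0 i$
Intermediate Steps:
$M{\left(s,W \right)} = 8 W$ ($M{\left(s,W \right)} = - 8 \left(- W\right) = 8 W$)
$L{\left(h,C \right)} = \frac{56}{9} + \frac{C}{9} + \frac{h}{9}$ ($L{\left(h,C \right)} = \frac{\left(h + C\right) + 8 \cdot 7}{9} = \frac{\left(C + h\right) + 56}{9} = \frac{56 + C + h}{9} = \frac{56}{9} + \frac{C}{9} + \frac{h}{9}$)
$y{\left(P \right)} = P^{\frac{3}{2}}$
$y{\left(-1003 \right)} - L{\left(-1834,1656 \right)} = \left(-1003\right)^{\frac{3}{2}} - \left(\frac{56}{9} + \frac{1}{9} \cdot 1656 + \frac{1}{9} \left(-1834\right)\right) = - 1003 i \sqrt{1003} - \left(\frac{56}{9} + 184 - \frac{1834}{9}\right) = - 1003 i \sqrt{1003} - - \frac{122}{9} = - 1003 i \sqrt{1003} + \frac{122}{9} = \frac{122}{9} - 1003 i \sqrt{1003}$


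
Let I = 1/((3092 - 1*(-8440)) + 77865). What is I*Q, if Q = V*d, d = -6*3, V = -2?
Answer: 4/9933 ≈ 0.00040270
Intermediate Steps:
d = -18
Q = 36 (Q = -2*(-18) = 36)
I = 1/89397 (I = 1/((3092 + 8440) + 77865) = 1/(11532 + 77865) = 1/89397 ≈ 1.1186e-5)
I*Q = (1/89397)*36 = 4/9933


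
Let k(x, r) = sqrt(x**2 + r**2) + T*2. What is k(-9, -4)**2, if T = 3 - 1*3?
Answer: 97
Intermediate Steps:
T = 0 (T = 3 - 3 = 0)
k(x, r) = sqrt(r**2 + x**2) (k(x, r) = sqrt(x**2 + r**2) + 0*2 = sqrt(r**2 + x**2) + 0 = sqrt(r**2 + x**2))
k(-9, -4)**2 = (sqrt((-4)**2 + (-9)**2))**2 = (sqrt(16 + 81))**2 = (sqrt(97))**2 = 97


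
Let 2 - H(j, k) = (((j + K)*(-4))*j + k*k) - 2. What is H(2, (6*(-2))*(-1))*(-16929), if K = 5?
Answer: 1422036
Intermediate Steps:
H(j, k) = 4 - k² - j*(-20 - 4*j) (H(j, k) = 2 - ((((j + 5)*(-4))*j + k*k) - 2) = 2 - ((((5 + j)*(-4))*j + k²) - 2) = 2 - (((-20 - 4*j)*j + k²) - 2) = 2 - ((j*(-20 - 4*j) + k²) - 2) = 2 - ((k² + j*(-20 - 4*j)) - 2) = 2 - (-2 + k² + j*(-20 - 4*j)) = 2 + (2 - k² - j*(-20 - 4*j)) = 4 - k² - j*(-20 - 4*j))
H(2, (6*(-2))*(-1))*(-16929) = (4 - ((6*(-2))*(-1))² + 4*2² + 20*2)*(-16929) = (4 - (-12*(-1))² + 4*4 + 40)*(-16929) = (4 - 1*12² + 16 + 40)*(-16929) = (4 - 1*144 + 16 + 40)*(-16929) = (4 - 144 + 16 + 40)*(-16929) = -84*(-16929) = 1422036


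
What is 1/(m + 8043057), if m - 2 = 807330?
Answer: 1/8850389 ≈ 1.1299e-7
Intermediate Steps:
m = 807332 (m = 2 + 807330 = 807332)
1/(m + 8043057) = 1/(807332 + 8043057) = 1/8850389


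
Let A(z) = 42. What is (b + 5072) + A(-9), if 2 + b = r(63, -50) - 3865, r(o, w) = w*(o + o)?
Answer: -5053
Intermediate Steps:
r(o, w) = 2*o*w (r(o, w) = w*(2*o) = 2*o*w)
b = -10167 (b = -2 + (2*63*(-50) - 3865) = -2 + (-6300 - 3865) = -2 - 10165 = -10167)
(b + 5072) + A(-9) = (-10167 + 5072) + 42 = -5095 + 42 = -5053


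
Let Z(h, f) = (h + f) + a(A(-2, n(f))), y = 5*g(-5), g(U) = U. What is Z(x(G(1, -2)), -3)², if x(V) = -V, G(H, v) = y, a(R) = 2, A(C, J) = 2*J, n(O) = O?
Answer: 576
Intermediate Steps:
y = -25 (y = 5*(-5) = -25)
G(H, v) = -25
Z(h, f) = 2 + f + h (Z(h, f) = (h + f) + 2 = (f + h) + 2 = 2 + f + h)
Z(x(G(1, -2)), -3)² = (2 - 3 - 1*(-25))² = (2 - 3 + 25)² = 24² = 576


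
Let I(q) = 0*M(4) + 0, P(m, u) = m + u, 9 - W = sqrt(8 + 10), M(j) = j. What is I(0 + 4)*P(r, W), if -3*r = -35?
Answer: 0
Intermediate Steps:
r = 35/3 (r = -1/3*(-35) = 35/3 ≈ 11.667)
W = 9 - 3*sqrt(2) (W = 9 - sqrt(8 + 10) = 9 - sqrt(18) = 9 - 3*sqrt(2) ≈ 4.7574)
I(q) = 0 (I(q) = 0*4 + 0 = 0 + 0 = 0)
I(0 + 4)*P(r, W) = 0*(35/3 + (9 - 3*sqrt(2))) = 0*(62/3 - 3*sqrt(2)) = 0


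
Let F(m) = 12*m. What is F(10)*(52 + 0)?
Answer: 6240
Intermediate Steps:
F(10)*(52 + 0) = (12*10)*(52 + 0) = 120*52 = 6240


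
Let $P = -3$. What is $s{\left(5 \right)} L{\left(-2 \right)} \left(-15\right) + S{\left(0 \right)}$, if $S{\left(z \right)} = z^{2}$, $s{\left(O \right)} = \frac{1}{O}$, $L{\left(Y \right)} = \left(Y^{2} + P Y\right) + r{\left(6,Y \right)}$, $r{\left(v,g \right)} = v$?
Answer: $-48$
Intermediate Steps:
$L{\left(Y \right)} = 6 + Y^{2} - 3 Y$ ($L{\left(Y \right)} = \left(Y^{2} - 3 Y\right) + 6 = 6 + Y^{2} - 3 Y$)
$s{\left(5 \right)} L{\left(-2 \right)} \left(-15\right) + S{\left(0 \right)} = \frac{6 + \left(-2\right)^{2} - -6}{5} \left(-15\right) + 0^{2} = \frac{6 + 4 + 6}{5} \left(-15\right) + 0 = \frac{1}{5} \cdot 16 \left(-15\right) + 0 = \frac{16}{5} \left(-15\right) + 0 = -48 + 0 = -48$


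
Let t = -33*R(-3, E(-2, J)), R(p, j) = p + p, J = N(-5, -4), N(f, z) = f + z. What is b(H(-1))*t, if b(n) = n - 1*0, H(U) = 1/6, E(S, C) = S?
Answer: 33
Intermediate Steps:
J = -9 (J = -5 - 4 = -9)
H(U) = ⅙
R(p, j) = 2*p
t = 198 (t = -66*(-3) = -33*(-6) = 198)
b(n) = n (b(n) = n + 0 = n)
b(H(-1))*t = (⅙)*198 = 33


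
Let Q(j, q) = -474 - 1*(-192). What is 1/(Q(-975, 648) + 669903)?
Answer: 1/669621 ≈ 1.4934e-6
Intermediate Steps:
Q(j, q) = -282 (Q(j, q) = -474 + 192 = -282)
1/(Q(-975, 648) + 669903) = 1/(-282 + 669903) = 1/669621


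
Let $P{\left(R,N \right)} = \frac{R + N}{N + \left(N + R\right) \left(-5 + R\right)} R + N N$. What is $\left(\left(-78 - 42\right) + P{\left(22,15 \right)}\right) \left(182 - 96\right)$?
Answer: $\frac{1471331}{161} \approx 9138.7$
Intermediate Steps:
$P{\left(R,N \right)} = N^{2} + \frac{R \left(N + R\right)}{N + \left(-5 + R\right) \left(N + R\right)}$ ($P{\left(R,N \right)} = \frac{N + R}{N + \left(-5 + R\right) \left(N + R\right)} R + N^{2} = \frac{R \left(N + R\right)}{N + \left(-5 + R\right) \left(N + R\right)} + N^{2} = N^{2} + \frac{R \left(N + R\right)}{N + \left(-5 + R\right) \left(N + R\right)}$)
$\left(\left(-78 - 42\right) + P{\left(22,15 \right)}\right) \left(182 - 96\right) = \left(\left(-78 - 42\right) + \frac{22^{2} - 4 \cdot 15^{3} + 15 \cdot 22 + 22 \cdot 15^{3} + 15^{2} \cdot 22^{2} - 110 \cdot 15^{2}}{22^{2} - 110 - 60 + 15 \cdot 22}\right) \left(182 - 96\right) = \left(-120 + \frac{484 - 13500 + 330 + 22 \cdot 3375 + 225 \cdot 484 - 110 \cdot 225}{484 - 110 - 60 + 330}\right) 86 = \left(-120 + \frac{484 - 13500 + 330 + 74250 + 108900 - 24750}{644}\right) 86 = \left(-120 + \frac{1}{644} \cdot 145714\right) 86 = \left(-120 + \frac{72857}{322}\right) 86 = \frac{34217}{322} \cdot 86 = \frac{1471331}{161}$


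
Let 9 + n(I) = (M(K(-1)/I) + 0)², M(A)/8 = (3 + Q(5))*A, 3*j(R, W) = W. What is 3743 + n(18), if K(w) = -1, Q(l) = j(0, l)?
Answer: 2725222/729 ≈ 3738.3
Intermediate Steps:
j(R, W) = W/3
Q(l) = l/3
M(A) = 112*A/3 (M(A) = 8*((3 + (⅓)*5)*A) = 8*((3 + 5/3)*A) = 8*(14*A/3) = 112*A/3)
n(I) = -9 + 12544/(9*I²) (n(I) = -9 + (112*(-1/I)/3 + 0)² = -9 + (-112/(3*I) + 0)² = -9 + (-112/(3*I))² = -9 + 12544/(9*I²))
3743 + n(18) = 3743 + (-9 + (12544/9)/18²) = 3743 + (-9 + (12544/9)*(1/324)) = 3743 + (-9 + 3136/729) = 3743 - 3425/729 = 2725222/729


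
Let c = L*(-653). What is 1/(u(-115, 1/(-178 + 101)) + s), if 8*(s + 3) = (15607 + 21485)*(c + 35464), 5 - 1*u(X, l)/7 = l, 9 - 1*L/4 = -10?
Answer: -11/722384893 ≈ -1.5227e-8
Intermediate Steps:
L = 76 (L = 36 - 4*(-10) = 36 + 40 = 76)
c = -49628 (c = 76*(-653) = -49628)
u(X, l) = 35 - 7*l
s = -65671389 (s = -3 + ((15607 + 21485)*(-49628 + 35464))/8 = -3 + (37092*(-14164))/8 = -3 + (1/8)*(-525371088) = -3 - 65671386 = -65671389)
1/(u(-115, 1/(-178 + 101)) + s) = 1/((35 - 7/(-178 + 101)) - 65671389) = 1/((35 - 7/(-77)) - 65671389) = 1/((35 - 7*(-1/77)) - 65671389) = 1/((35 + 1/11) - 65671389) = 1/(386/11 - 65671389) = 1/(-722384893/11) = -11/722384893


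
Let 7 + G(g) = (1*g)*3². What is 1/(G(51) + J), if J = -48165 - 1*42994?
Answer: -1/90707 ≈ -1.1025e-5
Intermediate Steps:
G(g) = -7 + 9*g (G(g) = -7 + (1*g)*3² = -7 + g*9 = -7 + 9*g)
J = -91159 (J = -48165 - 42994 = -91159)
1/(G(51) + J) = 1/((-7 + 9*51) - 91159) = 1/((-7 + 459) - 91159) = 1/(452 - 91159) = 1/(-90707) = -1/90707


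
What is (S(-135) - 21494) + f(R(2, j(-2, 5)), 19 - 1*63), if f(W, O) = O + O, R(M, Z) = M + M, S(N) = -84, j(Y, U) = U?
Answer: -21666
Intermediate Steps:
R(M, Z) = 2*M
f(W, O) = 2*O
(S(-135) - 21494) + f(R(2, j(-2, 5)), 19 - 1*63) = (-84 - 21494) + 2*(19 - 1*63) = -21578 + 2*(19 - 63) = -21578 + 2*(-44) = -21578 - 88 = -21666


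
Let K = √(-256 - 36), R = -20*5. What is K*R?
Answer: -200*I*√73 ≈ -1708.8*I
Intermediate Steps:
R = -100
K = 2*I*√73 (K = √(-292) = 2*I*√73 ≈ 17.088*I)
K*R = (2*I*√73)*(-100) = -200*I*√73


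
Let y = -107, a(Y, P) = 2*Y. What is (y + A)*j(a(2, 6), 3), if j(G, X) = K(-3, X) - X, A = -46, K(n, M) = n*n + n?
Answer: -459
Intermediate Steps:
K(n, M) = n + n**2 (K(n, M) = n**2 + n = n + n**2)
j(G, X) = 6 - X (j(G, X) = -3*(1 - 3) - X = -3*(-2) - X = 6 - X)
(y + A)*j(a(2, 6), 3) = (-107 - 46)*(6 - 1*3) = -153*(6 - 3) = -153*3 = -459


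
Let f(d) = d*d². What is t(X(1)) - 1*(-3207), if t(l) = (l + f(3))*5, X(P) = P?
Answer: 3347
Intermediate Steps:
f(d) = d³
t(l) = 135 + 5*l (t(l) = (l + 3³)*5 = (l + 27)*5 = (27 + l)*5 = 135 + 5*l)
t(X(1)) - 1*(-3207) = (135 + 5*1) - 1*(-3207) = (135 + 5) + 3207 = 140 + 3207 = 3347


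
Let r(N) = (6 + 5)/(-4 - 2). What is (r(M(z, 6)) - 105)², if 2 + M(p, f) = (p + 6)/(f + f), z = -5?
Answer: 410881/36 ≈ 11413.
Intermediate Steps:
M(p, f) = -2 + (6 + p)/(2*f) (M(p, f) = -2 + (p + 6)/(f + f) = -2 + (6 + p)/((2*f)) = -2 + (6 + p)*(1/(2*f)) = -2 + (6 + p)/(2*f))
r(N) = -11/6 (r(N) = 11/(-6) = 11*(-⅙) = -11/6)
(r(M(z, 6)) - 105)² = (-11/6 - 105)² = (-641/6)² = 410881/36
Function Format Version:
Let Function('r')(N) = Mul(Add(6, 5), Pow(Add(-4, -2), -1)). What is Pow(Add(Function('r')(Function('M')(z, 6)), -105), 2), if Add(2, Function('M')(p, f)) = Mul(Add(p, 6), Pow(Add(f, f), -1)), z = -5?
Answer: Rational(410881, 36) ≈ 11413.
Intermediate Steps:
Function('M')(p, f) = Add(-2, Mul(Rational(1, 2), Pow(f, -1), Add(6, p))) (Function('M')(p, f) = Add(-2, Mul(Add(p, 6), Pow(Add(f, f), -1))) = Add(-2, Mul(Add(6, p), Pow(Mul(2, f), -1))) = Add(-2, Mul(Add(6, p), Mul(Rational(1, 2), Pow(f, -1)))) = Add(-2, Mul(Rational(1, 2), Pow(f, -1), Add(6, p))))
Function('r')(N) = Rational(-11, 6) (Function('r')(N) = Mul(11, Pow(-6, -1)) = Mul(11, Rational(-1, 6)) = Rational(-11, 6))
Pow(Add(Function('r')(Function('M')(z, 6)), -105), 2) = Pow(Add(Rational(-11, 6), -105), 2) = Pow(Rational(-641, 6), 2) = Rational(410881, 36)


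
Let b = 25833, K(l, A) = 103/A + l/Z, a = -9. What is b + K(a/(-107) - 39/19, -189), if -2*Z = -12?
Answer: 9925658959/384237 ≈ 25832.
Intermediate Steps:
Z = 6 (Z = -1/2*(-12) = 6)
K(l, A) = 103/A + l/6
b + K(a/(-107) - 39/19, -189) = 25833 + (103/(-189) + (-9/(-107) - 39/19)/6) = 25833 + (103*(-1/189) + (-9*(-1/107) - 39*1/19)/6) = 25833 + (-103/189 + (9/107 - 39/19)/6) = 25833 + (-103/189 + (1/6)*(-4002/2033)) = 25833 + (-103/189 - 667/2033) = 25833 - 335462/384237 = 9925658959/384237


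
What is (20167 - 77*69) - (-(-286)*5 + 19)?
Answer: 13405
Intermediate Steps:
(20167 - 77*69) - (-(-286)*5 + 19) = (20167 - 1*5313) - (-26*(-55) + 19) = (20167 - 5313) - (1430 + 19) = 14854 - 1*1449 = 14854 - 1449 = 13405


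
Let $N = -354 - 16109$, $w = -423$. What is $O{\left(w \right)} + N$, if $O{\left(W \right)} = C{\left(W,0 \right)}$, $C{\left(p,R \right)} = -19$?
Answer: $-16482$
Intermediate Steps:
$O{\left(W \right)} = -19$
$N = -16463$ ($N = -354 - 16109 = -16463$)
$O{\left(w \right)} + N = -19 - 16463 = -16482$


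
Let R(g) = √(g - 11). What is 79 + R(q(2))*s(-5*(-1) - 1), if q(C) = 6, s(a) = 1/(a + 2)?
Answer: 79 + I*√5/6 ≈ 79.0 + 0.37268*I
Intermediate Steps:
s(a) = 1/(2 + a)
R(g) = √(-11 + g)
79 + R(q(2))*s(-5*(-1) - 1) = 79 + √(-11 + 6)/(2 + (-5*(-1) - 1)) = 79 + √(-5)/(2 + (5 - 1)) = 79 + (I*√5)/(2 + 4) = 79 + (I*√5)/6 = 79 + (I*√5)*(⅙) = 79 + I*√5/6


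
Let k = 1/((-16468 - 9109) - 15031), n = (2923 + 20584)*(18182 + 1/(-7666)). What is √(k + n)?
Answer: 5*√2876319967724836048662/12970872 ≈ 20674.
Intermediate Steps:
n = 3276481140977/7666 (n = 23507*(18182 - 1/7666) = 23507*(139383211/7666) = 3276481140977/7666 ≈ 4.2740e+8)
k = -1/40608 (k = 1/(-25577 - 15031) = 1/(-40608) = -1/40608 ≈ -2.4626e-5)
√(k + n) = √(-1/40608 + 3276481140977/7666) = √(66525673086393175/155650464) = 5*√2876319967724836048662/12970872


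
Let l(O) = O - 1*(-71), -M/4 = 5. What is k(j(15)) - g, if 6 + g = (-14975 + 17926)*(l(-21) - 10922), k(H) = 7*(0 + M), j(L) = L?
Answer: 32083138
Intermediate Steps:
M = -20 (M = -4*5 = -20)
l(O) = 71 + O (l(O) = O + 71 = 71 + O)
k(H) = -140 (k(H) = 7*(0 - 20) = 7*(-20) = -140)
g = -32083278 (g = -6 + (-14975 + 17926)*((71 - 21) - 10922) = -6 + 2951*(50 - 10922) = -6 + 2951*(-10872) = -6 - 32083272 = -32083278)
k(j(15)) - g = -140 - 1*(-32083278) = -140 + 32083278 = 32083138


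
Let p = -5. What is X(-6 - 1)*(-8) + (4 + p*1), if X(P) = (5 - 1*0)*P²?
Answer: -1961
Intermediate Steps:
X(P) = 5*P² (X(P) = (5 + 0)*P² = 5*P²)
X(-6 - 1)*(-8) + (4 + p*1) = (5*(-6 - 1)²)*(-8) + (4 - 5*1) = (5*(-7)²)*(-8) + (4 - 5) = (5*49)*(-8) - 1 = 245*(-8) - 1 = -1960 - 1 = -1961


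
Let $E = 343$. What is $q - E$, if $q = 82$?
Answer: $-261$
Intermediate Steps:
$q - E = 82 - 343 = -261$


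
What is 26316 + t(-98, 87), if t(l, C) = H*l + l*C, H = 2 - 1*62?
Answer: 23670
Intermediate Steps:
H = -60 (H = 2 - 62 = -60)
t(l, C) = -60*l + C*l (t(l, C) = -60*l + l*C = -60*l + C*l)
26316 + t(-98, 87) = 26316 - 98*(-60 + 87) = 26316 - 98*27 = 26316 - 2646 = 23670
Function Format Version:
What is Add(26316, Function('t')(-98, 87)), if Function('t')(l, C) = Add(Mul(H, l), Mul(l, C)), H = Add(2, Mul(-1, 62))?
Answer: 23670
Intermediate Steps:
H = -60 (H = Add(2, -62) = -60)
Function('t')(l, C) = Add(Mul(-60, l), Mul(C, l)) (Function('t')(l, C) = Add(Mul(-60, l), Mul(l, C)) = Add(Mul(-60, l), Mul(C, l)))
Add(26316, Function('t')(-98, 87)) = Add(26316, Mul(-98, Add(-60, 87))) = Add(26316, Mul(-98, 27)) = Add(26316, -2646) = 23670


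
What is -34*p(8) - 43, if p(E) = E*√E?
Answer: -43 - 544*√2 ≈ -812.33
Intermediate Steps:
p(E) = E^(3/2)
-34*p(8) - 43 = -544*√2 - 43 = -43 - 544*√2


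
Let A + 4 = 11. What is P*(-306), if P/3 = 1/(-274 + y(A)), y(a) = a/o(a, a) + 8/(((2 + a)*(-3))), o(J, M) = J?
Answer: 24786/7379 ≈ 3.3590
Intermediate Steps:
A = 7 (A = -4 + 11 = 7)
y(a) = 1 + 8/(-6 - 3*a) (y(a) = a/a + 8/(((2 + a)*(-3))) = 1 + 8/(-6 - 3*a))
P = -81/7379 (P = 3/(-274 + (-⅔ + 7)/(2 + 7)) = 3/(-274 + (19/3)/9) = 3/(-274 + (⅑)*(19/3)) = 3/(-274 + 19/27) = 3/(-7379/27) = 3*(-27/7379) = -81/7379 ≈ -0.010977)
P*(-306) = -81/7379*(-306) = 24786/7379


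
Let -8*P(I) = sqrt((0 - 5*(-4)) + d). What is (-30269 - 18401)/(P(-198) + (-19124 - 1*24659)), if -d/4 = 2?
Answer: 34094697760/30671217421 - 194680*sqrt(3)/30671217421 ≈ 1.1116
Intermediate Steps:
d = -8 (d = -4*2 = -8)
P(I) = -sqrt(3)/4 (P(I) = -sqrt((0 - 5*(-4)) - 8)/8 = -sqrt((0 + 20) - 8)/8 = -sqrt(20 - 8)/8 = -sqrt(3)/4)
(-30269 - 18401)/(P(-198) + (-19124 - 1*24659)) = (-30269 - 18401)/(-sqrt(3)/4 + (-19124 - 1*24659)) = -48670/(-sqrt(3)/4 + (-19124 - 24659)) = -48670/(-sqrt(3)/4 - 43783) = -48670/(-43783 - sqrt(3)/4)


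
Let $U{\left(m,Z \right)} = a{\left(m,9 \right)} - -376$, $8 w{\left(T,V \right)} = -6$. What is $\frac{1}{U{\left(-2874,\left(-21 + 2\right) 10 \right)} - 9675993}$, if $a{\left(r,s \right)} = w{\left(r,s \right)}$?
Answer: $- \frac{4}{38702471} \approx -1.0335 \cdot 10^{-7}$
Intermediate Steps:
$w{\left(T,V \right)} = - \frac{3}{4}$ ($w{\left(T,V \right)} = \frac{1}{8} \left(-6\right) = - \frac{3}{4}$)
$a{\left(r,s \right)} = - \frac{3}{4}$
$U{\left(m,Z \right)} = \frac{1501}{4}$ ($U{\left(m,Z \right)} = - \frac{3}{4} - -376 = - \frac{3}{4} + 376 = \frac{1501}{4}$)
$\frac{1}{U{\left(-2874,\left(-21 + 2\right) 10 \right)} - 9675993} = \frac{1}{\frac{1501}{4} - 9675993} = \frac{1}{- \frac{38702471}{4}} = - \frac{4}{38702471}$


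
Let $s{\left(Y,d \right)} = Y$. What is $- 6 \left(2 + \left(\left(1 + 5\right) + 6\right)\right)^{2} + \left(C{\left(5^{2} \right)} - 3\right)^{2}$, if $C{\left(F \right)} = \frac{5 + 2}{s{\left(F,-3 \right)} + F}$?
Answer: $- \frac{2919551}{2500} \approx -1167.8$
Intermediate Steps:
$C{\left(F \right)} = \frac{7}{2 F}$ ($C{\left(F \right)} = \frac{5 + 2}{F + F} = \frac{7}{2 F}$)
$- 6 \left(2 + \left(\left(1 + 5\right) + 6\right)\right)^{2} + \left(C{\left(5^{2} \right)} - 3\right)^{2} = - 6 \left(2 + \left(\left(1 + 5\right) + 6\right)\right)^{2} + \left(\frac{7}{2 \cdot 5^{2}} - 3\right)^{2} = - 6 \left(2 + \left(6 + 6\right)\right)^{2} + \left(\frac{7}{2 \cdot 25} - 3\right)^{2} = - 6 \left(2 + 12\right)^{2} + \left(\frac{7}{2} \cdot \frac{1}{25} - 3\right)^{2} = - 6 \cdot 14^{2} + \left(\frac{7}{50} - 3\right)^{2} = \left(-6\right) 196 + \left(- \frac{143}{50}\right)^{2} = -1176 + \frac{20449}{2500} = - \frac{2919551}{2500}$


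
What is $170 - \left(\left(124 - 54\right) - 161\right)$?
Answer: $261$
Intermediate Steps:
$170 - \left(\left(124 - 54\right) - 161\right) = 170 - \left(70 - 161\right) = 170 - -91 = 170 + 91 = 261$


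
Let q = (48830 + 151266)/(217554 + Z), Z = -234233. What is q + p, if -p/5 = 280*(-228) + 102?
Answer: 408863878/1283 ≈ 3.1868e+5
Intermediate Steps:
p = 318690 (p = -5*(280*(-228) + 102) = -5*(-63840 + 102) = -5*(-63738) = 318690)
q = -15392/1283 (q = (48830 + 151266)/(217554 - 234233) = 200096/(-16679) = 200096*(-1/16679) = -15392/1283 ≈ -11.997)
q + p = -15392/1283 + 318690 = 408863878/1283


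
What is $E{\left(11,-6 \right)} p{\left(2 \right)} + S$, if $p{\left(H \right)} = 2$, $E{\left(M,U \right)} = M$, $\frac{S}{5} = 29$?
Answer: $167$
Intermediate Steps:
$S = 145$ ($S = 5 \cdot 29 = 145$)
$E{\left(11,-6 \right)} p{\left(2 \right)} + S = 11 \cdot 2 + 145 = 22 + 145 = 167$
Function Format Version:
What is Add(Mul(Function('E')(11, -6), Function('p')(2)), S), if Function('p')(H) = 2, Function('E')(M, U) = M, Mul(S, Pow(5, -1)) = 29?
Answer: 167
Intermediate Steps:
S = 145 (S = Mul(5, 29) = 145)
Add(Mul(Function('E')(11, -6), Function('p')(2)), S) = Add(Mul(11, 2), 145) = Add(22, 145) = 167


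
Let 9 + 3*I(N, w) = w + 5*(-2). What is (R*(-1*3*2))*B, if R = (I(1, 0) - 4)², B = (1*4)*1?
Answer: -7688/3 ≈ -2562.7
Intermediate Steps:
I(N, w) = -19/3 + w/3 (I(N, w) = -3 + (w + 5*(-2))/3 = -3 + (w - 10)/3 = -3 + (-10 + w)/3 = -3 + (-10/3 + w/3) = -19/3 + w/3)
B = 4 (B = 4*1 = 4)
R = 961/9 (R = ((-19/3 + (⅓)*0) - 4)² = ((-19/3 + 0) - 4)² = (-19/3 - 4)² = (-31/3)² = 961/9 ≈ 106.78)
(R*(-1*3*2))*B = (961*(-1*3*2)/9)*4 = (961*(-3*2)/9)*4 = ((961/9)*(-6))*4 = -1922/3*4 = -7688/3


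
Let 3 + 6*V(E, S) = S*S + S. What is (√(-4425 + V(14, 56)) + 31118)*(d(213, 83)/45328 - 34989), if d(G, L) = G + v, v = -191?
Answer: -12338142067915/11332 - 792990685*I*√15574/45328 ≈ -1.0888e+9 - 2.1832e+6*I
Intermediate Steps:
V(E, S) = -½ + S/6 + S²/6 (V(E, S) = -½ + (S*S + S)/6 = -½ + (S² + S)/6 = -½ + (S + S²)/6 = -½ + (S/6 + S²/6) = -½ + S/6 + S²/6)
d(G, L) = -191 + G (d(G, L) = G - 191 = -191 + G)
(√(-4425 + V(14, 56)) + 31118)*(d(213, 83)/45328 - 34989) = (√(-4425 + (-½ + (⅙)*56 + (⅙)*56²)) + 31118)*((-191 + 213)/45328 - 34989) = (√(-4425 + (-½ + 28/3 + (⅙)*3136)) + 31118)*(22*(1/45328) - 34989) = (√(-4425 + (-½ + 28/3 + 1568/3)) + 31118)*(11/22664 - 34989) = (√(-4425 + 1063/2) + 31118)*(-792990685/22664) = (√(-7787/2) + 31118)*(-792990685/22664) = (I*√15574/2 + 31118)*(-792990685/22664) = (31118 + I*√15574/2)*(-792990685/22664) = -12338142067915/11332 - 792990685*I*√15574/45328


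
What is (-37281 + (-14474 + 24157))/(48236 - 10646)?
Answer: -13799/18795 ≈ -0.73418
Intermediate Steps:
(-37281 + (-14474 + 24157))/(48236 - 10646) = (-37281 + 9683)/37590 = -27598*1/37590 = -13799/18795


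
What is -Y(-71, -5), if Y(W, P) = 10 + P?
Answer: -5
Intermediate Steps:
-Y(-71, -5) = -(10 - 5) = -1*5 = -5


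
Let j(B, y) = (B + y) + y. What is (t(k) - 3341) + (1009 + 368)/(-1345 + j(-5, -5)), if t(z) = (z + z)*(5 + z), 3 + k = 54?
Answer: 189599/80 ≈ 2370.0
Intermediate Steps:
k = 51 (k = -3 + 54 = 51)
j(B, y) = B + 2*y
t(z) = 2*z*(5 + z) (t(z) = (2*z)*(5 + z) = 2*z*(5 + z))
(t(k) - 3341) + (1009 + 368)/(-1345 + j(-5, -5)) = (2*51*(5 + 51) - 3341) + (1009 + 368)/(-1345 + (-5 + 2*(-5))) = (2*51*56 - 3341) + 1377/(-1345 + (-5 - 10)) = (5712 - 3341) + 1377/(-1345 - 15) = 2371 + 1377/(-1360) = 2371 + 1377*(-1/1360) = 2371 - 81/80 = 189599/80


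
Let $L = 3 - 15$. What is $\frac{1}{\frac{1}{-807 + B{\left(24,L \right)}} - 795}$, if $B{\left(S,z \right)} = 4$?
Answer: $- \frac{803}{638386} \approx -0.0012579$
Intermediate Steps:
$L = -12$ ($L = 3 - 15 = -12$)
$\frac{1}{\frac{1}{-807 + B{\left(24,L \right)}} - 795} = \frac{1}{\frac{1}{-807 + 4} - 795} = \frac{1}{\frac{1}{-803} - 795} = \frac{1}{- \frac{1}{803} - 795} = \frac{1}{- \frac{638386}{803}} = - \frac{803}{638386}$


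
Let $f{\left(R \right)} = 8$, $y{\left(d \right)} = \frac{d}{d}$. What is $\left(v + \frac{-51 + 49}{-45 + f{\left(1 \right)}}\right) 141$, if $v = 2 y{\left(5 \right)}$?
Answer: $\frac{10716}{37} \approx 289.62$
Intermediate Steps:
$y{\left(d \right)} = 1$
$v = 2$ ($v = 2 \cdot 1 = 2$)
$\left(v + \frac{-51 + 49}{-45 + f{\left(1 \right)}}\right) 141 = \left(2 + \frac{-51 + 49}{-45 + 8}\right) 141 = \left(2 - \frac{2}{-37}\right) 141 = \left(2 - - \frac{2}{37}\right) 141 = \left(2 + \frac{2}{37}\right) 141 = \frac{76}{37} \cdot 141 = \frac{10716}{37}$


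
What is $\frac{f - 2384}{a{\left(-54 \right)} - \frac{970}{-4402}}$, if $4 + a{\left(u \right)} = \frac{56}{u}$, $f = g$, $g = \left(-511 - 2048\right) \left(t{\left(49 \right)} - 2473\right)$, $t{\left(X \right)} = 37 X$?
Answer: $- \frac{100226963412}{286241} \approx -3.5015 \cdot 10^{5}$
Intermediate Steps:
$g = 1688940$ ($g = \left(-511 - 2048\right) \left(37 \cdot 49 - 2473\right) = - 2559 \left(1813 - 2473\right) = \left(-2559\right) \left(-660\right) = 1688940$)
$f = 1688940$
$a{\left(u \right)} = -4 + \frac{56}{u}$
$\frac{f - 2384}{a{\left(-54 \right)} - \frac{970}{-4402}} = \frac{1688940 - 2384}{\left(-4 + \frac{56}{-54}\right) - \frac{970}{-4402}} = \frac{1686556}{\left(-4 + 56 \left(- \frac{1}{54}\right)\right) - - \frac{485}{2201}} = \frac{1686556}{\left(-4 - \frac{28}{27}\right) + \frac{485}{2201}} = \frac{1686556}{- \frac{136}{27} + \frac{485}{2201}} = \frac{1686556}{- \frac{286241}{59427}} = 1686556 \left(- \frac{59427}{286241}\right) = - \frac{100226963412}{286241}$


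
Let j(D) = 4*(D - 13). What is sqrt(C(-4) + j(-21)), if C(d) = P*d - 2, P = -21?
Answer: 3*I*sqrt(6) ≈ 7.3485*I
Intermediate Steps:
j(D) = -52 + 4*D (j(D) = 4*(-13 + D) = -52 + 4*D)
C(d) = -2 - 21*d (C(d) = -21*d - 2 = -2 - 21*d)
sqrt(C(-4) + j(-21)) = sqrt((-2 - 21*(-4)) + (-52 + 4*(-21))) = sqrt((-2 + 84) + (-52 - 84)) = sqrt(82 - 136) = sqrt(-54) = 3*I*sqrt(6)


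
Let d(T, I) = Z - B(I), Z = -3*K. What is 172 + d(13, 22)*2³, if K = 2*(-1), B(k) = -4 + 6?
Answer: 204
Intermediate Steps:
B(k) = 2
K = -2
Z = 6 (Z = -3*(-2) = 6)
d(T, I) = 4 (d(T, I) = 6 - 1*2 = 6 - 2 = 4)
172 + d(13, 22)*2³ = 172 + 4*2³ = 172 + 4*8 = 172 + 32 = 204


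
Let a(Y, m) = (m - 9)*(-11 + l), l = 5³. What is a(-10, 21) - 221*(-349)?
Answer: 78497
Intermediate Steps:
l = 125
a(Y, m) = -1026 + 114*m (a(Y, m) = (m - 9)*(-11 + 125) = (-9 + m)*114 = -1026 + 114*m)
a(-10, 21) - 221*(-349) = (-1026 + 114*21) - 221*(-349) = (-1026 + 2394) + 77129 = 1368 + 77129 = 78497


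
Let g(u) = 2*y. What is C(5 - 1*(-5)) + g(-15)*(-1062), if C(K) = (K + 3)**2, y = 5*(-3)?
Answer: 32029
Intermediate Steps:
y = -15
g(u) = -30 (g(u) = 2*(-15) = -30)
C(K) = (3 + K)**2
C(5 - 1*(-5)) + g(-15)*(-1062) = (3 + (5 - 1*(-5)))**2 - 30*(-1062) = (3 + (5 + 5))**2 + 31860 = (3 + 10)**2 + 31860 = 13**2 + 31860 = 169 + 31860 = 32029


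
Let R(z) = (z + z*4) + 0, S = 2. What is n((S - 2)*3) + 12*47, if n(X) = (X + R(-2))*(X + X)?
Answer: 564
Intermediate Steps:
R(z) = 5*z (R(z) = (z + 4*z) + 0 = 5*z + 0 = 5*z)
n(X) = 2*X*(-10 + X) (n(X) = (X + 5*(-2))*(X + X) = (X - 10)*(2*X) = (-10 + X)*(2*X) = 2*X*(-10 + X))
n((S - 2)*3) + 12*47 = 2*((2 - 2)*3)*(-10 + (2 - 2)*3) + 12*47 = 2*(0*3)*(-10 + 0*3) + 564 = 2*0*(-10 + 0) + 564 = 2*0*(-10) + 564 = 0 + 564 = 564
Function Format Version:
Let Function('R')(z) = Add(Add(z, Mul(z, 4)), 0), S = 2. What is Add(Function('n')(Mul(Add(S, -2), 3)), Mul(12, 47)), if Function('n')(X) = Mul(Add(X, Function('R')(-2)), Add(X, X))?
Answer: 564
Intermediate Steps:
Function('R')(z) = Mul(5, z) (Function('R')(z) = Add(Add(z, Mul(4, z)), 0) = Add(Mul(5, z), 0) = Mul(5, z))
Function('n')(X) = Mul(2, X, Add(-10, X)) (Function('n')(X) = Mul(Add(X, Mul(5, -2)), Add(X, X)) = Mul(Add(X, -10), Mul(2, X)) = Mul(Add(-10, X), Mul(2, X)) = Mul(2, X, Add(-10, X)))
Add(Function('n')(Mul(Add(S, -2), 3)), Mul(12, 47)) = Add(Mul(2, Mul(Add(2, -2), 3), Add(-10, Mul(Add(2, -2), 3))), Mul(12, 47)) = Add(Mul(2, Mul(0, 3), Add(-10, Mul(0, 3))), 564) = Add(Mul(2, 0, Add(-10, 0)), 564) = Add(Mul(2, 0, -10), 564) = Add(0, 564) = 564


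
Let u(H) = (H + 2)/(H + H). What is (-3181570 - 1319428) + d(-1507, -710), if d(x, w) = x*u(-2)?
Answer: -4500998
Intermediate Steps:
u(H) = (2 + H)/(2*H) (u(H) = (2 + H)/((2*H)) = (2 + H)*(1/(2*H)) = (2 + H)/(2*H))
d(x, w) = 0 (d(x, w) = x*((1/2)*(2 - 2)/(-2)) = x*((1/2)*(-1/2)*0) = x*0 = 0)
(-3181570 - 1319428) + d(-1507, -710) = (-3181570 - 1319428) + 0 = -4500998 + 0 = -4500998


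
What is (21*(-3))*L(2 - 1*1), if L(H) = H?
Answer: -63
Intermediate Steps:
(21*(-3))*L(2 - 1*1) = (21*(-3))*(2 - 1*1) = -63*(2 - 1) = -63*1 = -63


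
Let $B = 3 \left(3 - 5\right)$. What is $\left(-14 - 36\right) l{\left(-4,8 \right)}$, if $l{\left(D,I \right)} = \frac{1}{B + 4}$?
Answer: $25$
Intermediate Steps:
$B = -6$ ($B = 3 \left(-2\right) = -6$)
$l{\left(D,I \right)} = - \frac{1}{2}$ ($l{\left(D,I \right)} = \frac{1}{-6 + 4} = \frac{1}{-2} = - \frac{1}{2}$)
$\left(-14 - 36\right) l{\left(-4,8 \right)} = \left(-14 - 36\right) \left(- \frac{1}{2}\right) = \left(-50\right) \left(- \frac{1}{2}\right) = 25$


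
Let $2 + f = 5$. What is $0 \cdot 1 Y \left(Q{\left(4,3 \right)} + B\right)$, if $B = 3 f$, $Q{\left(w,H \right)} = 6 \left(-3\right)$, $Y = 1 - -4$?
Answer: $0$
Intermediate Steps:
$f = 3$ ($f = -2 + 5 = 3$)
$Y = 5$ ($Y = 1 + 4 = 5$)
$Q{\left(w,H \right)} = -18$
$B = 9$ ($B = 3 \cdot 3 = 9$)
$0 \cdot 1 Y \left(Q{\left(4,3 \right)} + B\right) = 0 \cdot 1 \cdot 5 \left(-18 + 9\right) = 0 \cdot 5 \left(-9\right) = 0 \left(-9\right) = 0$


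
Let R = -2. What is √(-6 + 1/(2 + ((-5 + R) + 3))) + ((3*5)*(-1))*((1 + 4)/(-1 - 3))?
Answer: 75/4 + I*√26/2 ≈ 18.75 + 2.5495*I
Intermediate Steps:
√(-6 + 1/(2 + ((-5 + R) + 3))) + ((3*5)*(-1))*((1 + 4)/(-1 - 3)) = √(-6 + 1/(2 + ((-5 - 2) + 3))) + ((3*5)*(-1))*((1 + 4)/(-1 - 3)) = √(-6 + 1/(2 + (-7 + 3))) + (15*(-1))*(5/(-4)) = √(-6 + 1/(2 - 4)) - 75*(-1)/4 = √(-6 + 1/(-2)) - 15*(-5/4) = √(-6 - ½) + 75/4 = √(-13/2) + 75/4 = I*√26/2 + 75/4 = 75/4 + I*√26/2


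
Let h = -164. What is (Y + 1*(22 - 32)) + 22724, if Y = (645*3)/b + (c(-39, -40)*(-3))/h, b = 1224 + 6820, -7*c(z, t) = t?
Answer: 52438973057/2308628 ≈ 22714.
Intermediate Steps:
c(z, t) = -t/7
b = 8044
Y = 796665/2308628 (Y = (645*3)/8044 + (-⅐*(-40)*(-3))/(-164) = 1935*(1/8044) + ((40/7)*(-3))*(-1/164) = 1935/8044 - 120/7*(-1/164) = 1935/8044 + 30/287 = 796665/2308628 ≈ 0.34508)
(Y + 1*(22 - 32)) + 22724 = (796665/2308628 + 1*(22 - 32)) + 22724 = (796665/2308628 + 1*(-10)) + 22724 = (796665/2308628 - 10) + 22724 = -22289615/2308628 + 22724 = 52438973057/2308628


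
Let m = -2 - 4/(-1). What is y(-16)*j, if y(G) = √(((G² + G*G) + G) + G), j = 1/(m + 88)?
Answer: 2*√30/45 ≈ 0.24343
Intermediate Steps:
m = 2 (m = -2 - 4*(-1) = -2 - 1*(-4) = -2 + 4 = 2)
j = 1/90 (j = 1/(2 + 88) = 1/90 ≈ 0.011111)
y(G) = √(2*G + 2*G²) (y(G) = √(((G² + G²) + G) + G) = √((2*G² + G) + G) = √((G + 2*G²) + G) = √(2*G + 2*G²))
y(-16)*j = (√2*√(-16*(1 - 16)))*(1/90) = (√2*√(-16*(-15)))*(1/90) = (√2*√240)*(1/90) = (√2*(4*√15))*(1/90) = (4*√30)*(1/90) = 2*√30/45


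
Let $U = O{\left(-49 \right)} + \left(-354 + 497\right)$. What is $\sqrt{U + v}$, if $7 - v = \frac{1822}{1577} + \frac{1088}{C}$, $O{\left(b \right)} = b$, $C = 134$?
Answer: $\frac{\sqrt{1024004447423}}{105659} \approx 9.5773$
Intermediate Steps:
$v = - \frac{240349}{105659}$ ($v = 7 - \left(\frac{1822}{1577} + \frac{1088}{134}\right) = 7 - \left(1822 \cdot \frac{1}{1577} + 1088 \cdot \frac{1}{134}\right) = 7 - \left(\frac{1822}{1577} + \frac{544}{67}\right) = 7 - \frac{979962}{105659} = - \frac{240349}{105659} \approx -2.2748$)
$U = 94$ ($U = -49 + \left(-354 + 497\right) = -49 + 143 = 94$)
$\sqrt{U + v} = \sqrt{94 - \frac{240349}{105659}} = \sqrt{\frac{9691597}{105659}} = \frac{\sqrt{1024004447423}}{105659}$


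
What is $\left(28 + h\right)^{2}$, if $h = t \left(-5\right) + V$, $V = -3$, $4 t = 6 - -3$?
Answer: $\frac{3025}{16} \approx 189.06$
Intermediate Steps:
$t = \frac{9}{4}$ ($t = \frac{6 - -3}{4} = \frac{6 + 3}{4} = \frac{1}{4} \cdot 9 = \frac{9}{4} \approx 2.25$)
$h = - \frac{57}{4}$ ($h = \frac{9}{4} \left(-5\right) - 3 = - \frac{45}{4} - 3 = - \frac{57}{4} \approx -14.25$)
$\left(28 + h\right)^{2} = \left(28 - \frac{57}{4}\right)^{2} = \left(\frac{55}{4}\right)^{2} = \frac{3025}{16}$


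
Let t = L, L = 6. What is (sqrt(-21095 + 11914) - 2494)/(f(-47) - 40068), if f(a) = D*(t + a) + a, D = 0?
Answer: 2494/40115 - I*sqrt(9181)/40115 ≈ 0.062171 - 0.0023886*I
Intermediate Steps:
t = 6
f(a) = a (f(a) = 0*(6 + a) + a = 0 + a = a)
(sqrt(-21095 + 11914) - 2494)/(f(-47) - 40068) = (sqrt(-21095 + 11914) - 2494)/(-47 - 40068) = (sqrt(-9181) - 2494)/(-40115) = (I*sqrt(9181) - 2494)*(-1/40115) = (-2494 + I*sqrt(9181))*(-1/40115) = 2494/40115 - I*sqrt(9181)/40115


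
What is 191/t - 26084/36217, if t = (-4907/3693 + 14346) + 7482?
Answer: -2076978085577/2919303771649 ≈ -0.71146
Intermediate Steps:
t = 80605897/3693 (t = (-4907*1/3693 + 14346) + 7482 = (-4907/3693 + 14346) + 7482 = 52974871/3693 + 7482 = 80605897/3693 ≈ 21827.)
191/t - 26084/36217 = 191/(80605897/3693) - 26084/36217 = 191*(3693/80605897) - 26084*1/36217 = 705363/80605897 - 26084/36217 = -2076978085577/2919303771649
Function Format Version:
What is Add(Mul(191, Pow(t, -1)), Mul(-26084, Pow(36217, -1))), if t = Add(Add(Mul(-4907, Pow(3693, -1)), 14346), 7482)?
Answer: Rational(-2076978085577, 2919303771649) ≈ -0.71146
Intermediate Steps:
t = Rational(80605897, 3693) (t = Add(Add(Mul(-4907, Rational(1, 3693)), 14346), 7482) = Add(Add(Rational(-4907, 3693), 14346), 7482) = Add(Rational(52974871, 3693), 7482) = Rational(80605897, 3693) ≈ 21827.)
Add(Mul(191, Pow(t, -1)), Mul(-26084, Pow(36217, -1))) = Add(Mul(191, Pow(Rational(80605897, 3693), -1)), Mul(-26084, Pow(36217, -1))) = Add(Mul(191, Rational(3693, 80605897)), Mul(-26084, Rational(1, 36217))) = Add(Rational(705363, 80605897), Rational(-26084, 36217)) = Rational(-2076978085577, 2919303771649)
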